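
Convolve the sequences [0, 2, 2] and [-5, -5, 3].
y[0] = 0×-5 = 0; y[1] = 0×-5 + 2×-5 = -10; y[2] = 0×3 + 2×-5 + 2×-5 = -20; y[3] = 2×3 + 2×-5 = -4; y[4] = 2×3 = 6

[0, -10, -20, -4, 6]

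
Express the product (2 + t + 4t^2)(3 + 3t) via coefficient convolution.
Ascending coefficients: a = [2, 1, 4], b = [3, 3]. c[0] = 2×3 = 6; c[1] = 2×3 + 1×3 = 9; c[2] = 1×3 + 4×3 = 15; c[3] = 4×3 = 12. Result coefficients: [6, 9, 15, 12] → 6 + 9t + 15t^2 + 12t^3

6 + 9t + 15t^2 + 12t^3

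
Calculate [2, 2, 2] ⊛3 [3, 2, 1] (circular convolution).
Use y[k] = Σ_j x[j]·h[(k-j) mod 3]. y[0] = 2×3 + 2×1 + 2×2 = 12; y[1] = 2×2 + 2×3 + 2×1 = 12; y[2] = 2×1 + 2×2 + 2×3 = 12. Result: [12, 12, 12]

[12, 12, 12]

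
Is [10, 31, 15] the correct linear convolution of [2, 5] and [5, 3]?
Recompute linear convolution of [2, 5] and [5, 3]: y[0] = 2×5 = 10; y[1] = 2×3 + 5×5 = 31; y[2] = 5×3 = 15 → [10, 31, 15]. Given [10, 31, 15] matches, so answer: Yes

Yes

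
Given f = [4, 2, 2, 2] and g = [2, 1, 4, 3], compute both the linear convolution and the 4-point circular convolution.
Linear: y_lin[0] = 4×2 = 8; y_lin[1] = 4×1 + 2×2 = 8; y_lin[2] = 4×4 + 2×1 + 2×2 = 22; y_lin[3] = 4×3 + 2×4 + 2×1 + 2×2 = 26; y_lin[4] = 2×3 + 2×4 + 2×1 = 16; y_lin[5] = 2×3 + 2×4 = 14; y_lin[6] = 2×3 = 6 → [8, 8, 22, 26, 16, 14, 6]. Circular (length 4): y[0] = 4×2 + 2×3 + 2×4 + 2×1 = 24; y[1] = 4×1 + 2×2 + 2×3 + 2×4 = 22; y[2] = 4×4 + 2×1 + 2×2 + 2×3 = 28; y[3] = 4×3 + 2×4 + 2×1 + 2×2 = 26 → [24, 22, 28, 26]

Linear: [8, 8, 22, 26, 16, 14, 6], Circular: [24, 22, 28, 26]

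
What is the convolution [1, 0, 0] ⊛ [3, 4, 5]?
y[0] = 1×3 = 3; y[1] = 1×4 + 0×3 = 4; y[2] = 1×5 + 0×4 + 0×3 = 5; y[3] = 0×5 + 0×4 = 0; y[4] = 0×5 = 0

[3, 4, 5, 0, 0]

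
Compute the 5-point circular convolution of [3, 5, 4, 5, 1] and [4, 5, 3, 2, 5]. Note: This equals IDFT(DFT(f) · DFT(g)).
Either evaluate y[k] = Σ_j f[j]·g[(k-j) mod 5] directly, or use IDFT(DFT(f) · DFT(g)). y[0] = 3×4 + 5×5 + 4×2 + 5×3 + 1×5 = 65; y[1] = 3×5 + 5×4 + 4×5 + 5×2 + 1×3 = 68; y[2] = 3×3 + 5×5 + 4×4 + 5×5 + 1×2 = 77; y[3] = 3×2 + 5×3 + 4×5 + 5×4 + 1×5 = 66; y[4] = 3×5 + 5×2 + 4×3 + 5×5 + 1×4 = 66. Result: [65, 68, 77, 66, 66]

[65, 68, 77, 66, 66]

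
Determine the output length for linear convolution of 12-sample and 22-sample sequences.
Linear/full convolution length: m + n - 1 = 12 + 22 - 1 = 33

33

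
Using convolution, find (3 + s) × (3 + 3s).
Ascending coefficients: a = [3, 1], b = [3, 3]. c[0] = 3×3 = 9; c[1] = 3×3 + 1×3 = 12; c[2] = 1×3 = 3. Result coefficients: [9, 12, 3] → 9 + 12s + 3s^2

9 + 12s + 3s^2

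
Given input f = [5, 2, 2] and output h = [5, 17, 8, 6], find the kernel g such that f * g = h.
Output length 4 = len(f) + len(g) - 1 ⇒ len(g) = 2. Solve g forward using g[k] = (h[k] - Σ_{i≥1} f[i]·g[k-i]) / f[0]: g[0] = h[0] / f[0] = 5 / 5 = 1; g[1] = (h[1] - 2×1) / f[0] = (17 - 2×1) / 5 = 3. So g = [1, 3]. Forward-check [5, 2, 2] * [1, 3]: h[0] = 5×1 = 5; h[1] = 5×3 + 2×1 = 17; h[2] = 2×3 + 2×1 = 8; h[3] = 2×3 = 6 → [5, 17, 8, 6] ✓

[1, 3]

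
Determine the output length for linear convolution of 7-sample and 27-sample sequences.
Linear/full convolution length: m + n - 1 = 7 + 27 - 1 = 33

33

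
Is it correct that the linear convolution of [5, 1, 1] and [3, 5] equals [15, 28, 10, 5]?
Recompute linear convolution of [5, 1, 1] and [3, 5]: y[0] = 5×3 = 15; y[1] = 5×5 + 1×3 = 28; y[2] = 1×5 + 1×3 = 8; y[3] = 1×5 = 5 → [15, 28, 8, 5]. Compare to given [15, 28, 10, 5]: they differ at index 2: given 10, correct 8, so answer: No

No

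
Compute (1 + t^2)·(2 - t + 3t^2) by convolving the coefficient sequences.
Ascending coefficients: a = [1, 0, 1], b = [2, -1, 3]. c[0] = 1×2 = 2; c[1] = 1×-1 + 0×2 = -1; c[2] = 1×3 + 0×-1 + 1×2 = 5; c[3] = 0×3 + 1×-1 = -1; c[4] = 1×3 = 3. Result coefficients: [2, -1, 5, -1, 3] → 2 - t + 5t^2 - t^3 + 3t^4

2 - t + 5t^2 - t^3 + 3t^4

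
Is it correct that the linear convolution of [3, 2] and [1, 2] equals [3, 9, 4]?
Recompute linear convolution of [3, 2] and [1, 2]: y[0] = 3×1 = 3; y[1] = 3×2 + 2×1 = 8; y[2] = 2×2 = 4 → [3, 8, 4]. Compare to given [3, 9, 4]: they differ at index 1: given 9, correct 8, so answer: No

No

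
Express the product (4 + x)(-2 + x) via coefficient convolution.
Ascending coefficients: a = [4, 1], b = [-2, 1]. c[0] = 4×-2 = -8; c[1] = 4×1 + 1×-2 = 2; c[2] = 1×1 = 1. Result coefficients: [-8, 2, 1] → -8 + 2x + x^2

-8 + 2x + x^2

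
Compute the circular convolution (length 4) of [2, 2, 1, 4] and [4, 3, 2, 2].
Use y[k] = Σ_j s[j]·t[(k-j) mod 4]. y[0] = 2×4 + 2×2 + 1×2 + 4×3 = 26; y[1] = 2×3 + 2×4 + 1×2 + 4×2 = 24; y[2] = 2×2 + 2×3 + 1×4 + 4×2 = 22; y[3] = 2×2 + 2×2 + 1×3 + 4×4 = 27. Result: [26, 24, 22, 27]

[26, 24, 22, 27]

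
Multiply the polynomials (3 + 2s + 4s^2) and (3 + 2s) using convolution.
Ascending coefficients: a = [3, 2, 4], b = [3, 2]. c[0] = 3×3 = 9; c[1] = 3×2 + 2×3 = 12; c[2] = 2×2 + 4×3 = 16; c[3] = 4×2 = 8. Result coefficients: [9, 12, 16, 8] → 9 + 12s + 16s^2 + 8s^3

9 + 12s + 16s^2 + 8s^3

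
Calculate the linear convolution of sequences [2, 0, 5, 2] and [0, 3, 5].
y[0] = 2×0 = 0; y[1] = 2×3 + 0×0 = 6; y[2] = 2×5 + 0×3 + 5×0 = 10; y[3] = 0×5 + 5×3 + 2×0 = 15; y[4] = 5×5 + 2×3 = 31; y[5] = 2×5 = 10

[0, 6, 10, 15, 31, 10]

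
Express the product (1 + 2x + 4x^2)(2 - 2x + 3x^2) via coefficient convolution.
Ascending coefficients: a = [1, 2, 4], b = [2, -2, 3]. c[0] = 1×2 = 2; c[1] = 1×-2 + 2×2 = 2; c[2] = 1×3 + 2×-2 + 4×2 = 7; c[3] = 2×3 + 4×-2 = -2; c[4] = 4×3 = 12. Result coefficients: [2, 2, 7, -2, 12] → 2 + 2x + 7x^2 - 2x^3 + 12x^4

2 + 2x + 7x^2 - 2x^3 + 12x^4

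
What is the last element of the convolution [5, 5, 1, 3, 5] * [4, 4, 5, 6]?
Use y[k] = Σ_i a[i]·b[k-i] at k=7. y[7] = 5×6 = 30

30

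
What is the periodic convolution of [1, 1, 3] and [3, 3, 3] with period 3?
Use y[k] = Σ_j f[j]·g[(k-j) mod 3]. y[0] = 1×3 + 1×3 + 3×3 = 15; y[1] = 1×3 + 1×3 + 3×3 = 15; y[2] = 1×3 + 1×3 + 3×3 = 15. Result: [15, 15, 15]

[15, 15, 15]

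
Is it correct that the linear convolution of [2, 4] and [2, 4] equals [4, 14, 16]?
Recompute linear convolution of [2, 4] and [2, 4]: y[0] = 2×2 = 4; y[1] = 2×4 + 4×2 = 16; y[2] = 4×4 = 16 → [4, 16, 16]. Compare to given [4, 14, 16]: they differ at index 1: given 14, correct 16, so answer: No

No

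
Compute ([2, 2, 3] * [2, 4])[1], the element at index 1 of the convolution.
Use y[k] = Σ_i a[i]·b[k-i] at k=1. y[1] = 2×4 + 2×2 = 12

12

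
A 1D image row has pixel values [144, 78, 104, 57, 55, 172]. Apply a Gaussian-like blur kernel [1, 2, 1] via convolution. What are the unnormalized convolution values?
Convolve image row [144, 78, 104, 57, 55, 172] with kernel [1, 2, 1]: y[0] = 144×1 = 144; y[1] = 144×2 + 78×1 = 366; y[2] = 144×1 + 78×2 + 104×1 = 404; y[3] = 78×1 + 104×2 + 57×1 = 343; y[4] = 104×1 + 57×2 + 55×1 = 273; y[5] = 57×1 + 55×2 + 172×1 = 339; y[6] = 55×1 + 172×2 = 399; y[7] = 172×1 = 172 → [144, 366, 404, 343, 273, 339, 399, 172]. Normalization factor = sum(kernel) = 4.

[144, 366, 404, 343, 273, 339, 399, 172]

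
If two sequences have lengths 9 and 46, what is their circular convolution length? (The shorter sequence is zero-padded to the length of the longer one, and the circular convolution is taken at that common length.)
Circular convolution (zero-padding the shorter input) has length max(m, n) = max(9, 46) = 46

46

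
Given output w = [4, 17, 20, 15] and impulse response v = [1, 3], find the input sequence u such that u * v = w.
Deconvolve w=[4, 17, 20, 15] by v=[1, 3]. Since v[0]=1, solve forward: u[0] = w[0] / 1 = 4; u[1] = (w[1] - 4×3) / 1 = 5; u[2] = (w[2] - 5×3) / 1 = 5. So u = [4, 5, 5]. Check by forward convolution: w[0] = 4×1 = 4; w[1] = 4×3 + 5×1 = 17; w[2] = 5×3 + 5×1 = 20; w[3] = 5×3 = 15

[4, 5, 5]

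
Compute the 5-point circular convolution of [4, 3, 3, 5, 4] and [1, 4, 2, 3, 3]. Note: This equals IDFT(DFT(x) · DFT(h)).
Either evaluate y[k] = Σ_j x[j]·h[(k-j) mod 5] directly, or use IDFT(DFT(x) · DFT(h)). y[0] = 4×1 + 3×3 + 3×3 + 5×2 + 4×4 = 48; y[1] = 4×4 + 3×1 + 3×3 + 5×3 + 4×2 = 51; y[2] = 4×2 + 3×4 + 3×1 + 5×3 + 4×3 = 50; y[3] = 4×3 + 3×2 + 3×4 + 5×1 + 4×3 = 47; y[4] = 4×3 + 3×3 + 3×2 + 5×4 + 4×1 = 51. Result: [48, 51, 50, 47, 51]

[48, 51, 50, 47, 51]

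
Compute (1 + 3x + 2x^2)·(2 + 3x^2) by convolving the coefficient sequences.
Ascending coefficients: a = [1, 3, 2], b = [2, 0, 3]. c[0] = 1×2 = 2; c[1] = 1×0 + 3×2 = 6; c[2] = 1×3 + 3×0 + 2×2 = 7; c[3] = 3×3 + 2×0 = 9; c[4] = 2×3 = 6. Result coefficients: [2, 6, 7, 9, 6] → 2 + 6x + 7x^2 + 9x^3 + 6x^4

2 + 6x + 7x^2 + 9x^3 + 6x^4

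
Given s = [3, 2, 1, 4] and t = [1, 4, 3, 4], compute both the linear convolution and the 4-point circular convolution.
Linear: y_lin[0] = 3×1 = 3; y_lin[1] = 3×4 + 2×1 = 14; y_lin[2] = 3×3 + 2×4 + 1×1 = 18; y_lin[3] = 3×4 + 2×3 + 1×4 + 4×1 = 26; y_lin[4] = 2×4 + 1×3 + 4×4 = 27; y_lin[5] = 1×4 + 4×3 = 16; y_lin[6] = 4×4 = 16 → [3, 14, 18, 26, 27, 16, 16]. Circular (length 4): y[0] = 3×1 + 2×4 + 1×3 + 4×4 = 30; y[1] = 3×4 + 2×1 + 1×4 + 4×3 = 30; y[2] = 3×3 + 2×4 + 1×1 + 4×4 = 34; y[3] = 3×4 + 2×3 + 1×4 + 4×1 = 26 → [30, 30, 34, 26]

Linear: [3, 14, 18, 26, 27, 16, 16], Circular: [30, 30, 34, 26]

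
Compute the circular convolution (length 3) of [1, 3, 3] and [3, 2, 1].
Use y[k] = Σ_j a[j]·b[(k-j) mod 3]. y[0] = 1×3 + 3×1 + 3×2 = 12; y[1] = 1×2 + 3×3 + 3×1 = 14; y[2] = 1×1 + 3×2 + 3×3 = 16. Result: [12, 14, 16]

[12, 14, 16]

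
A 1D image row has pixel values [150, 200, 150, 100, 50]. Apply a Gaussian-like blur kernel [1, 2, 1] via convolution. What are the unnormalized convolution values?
Convolve image row [150, 200, 150, 100, 50] with kernel [1, 2, 1]: y[0] = 150×1 = 150; y[1] = 150×2 + 200×1 = 500; y[2] = 150×1 + 200×2 + 150×1 = 700; y[3] = 200×1 + 150×2 + 100×1 = 600; y[4] = 150×1 + 100×2 + 50×1 = 400; y[5] = 100×1 + 50×2 = 200; y[6] = 50×1 = 50 → [150, 500, 700, 600, 400, 200, 50]. Normalization factor = sum(kernel) = 4.

[150, 500, 700, 600, 400, 200, 50]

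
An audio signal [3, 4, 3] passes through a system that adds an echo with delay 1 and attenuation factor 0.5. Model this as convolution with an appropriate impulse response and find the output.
Direct-path + delayed-attenuated-path model → impulse response h = [1, 0.5] (1 at lag 0, 0.5 at lag 1). Output y[n] = x[n] + 0.5·x[n - 1] (with x[n] = 0 outside 0..2): y[0] = 3 + 0.5×0 = 3; y[1] = 4 + 0.5×3 = 5.5; y[2] = 3 + 0.5×4 = 5.0; y[3] = 0 + 0.5×3 = 1.5. So y = [3, 5.5, 5.0, 1.5]

[3, 5.5, 5.0, 1.5]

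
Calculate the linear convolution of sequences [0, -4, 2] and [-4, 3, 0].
y[0] = 0×-4 = 0; y[1] = 0×3 + -4×-4 = 16; y[2] = 0×0 + -4×3 + 2×-4 = -20; y[3] = -4×0 + 2×3 = 6; y[4] = 2×0 = 0

[0, 16, -20, 6, 0]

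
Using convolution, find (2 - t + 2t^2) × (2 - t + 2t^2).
Ascending coefficients: a = [2, -1, 2], b = [2, -1, 2]. c[0] = 2×2 = 4; c[1] = 2×-1 + -1×2 = -4; c[2] = 2×2 + -1×-1 + 2×2 = 9; c[3] = -1×2 + 2×-1 = -4; c[4] = 2×2 = 4. Result coefficients: [4, -4, 9, -4, 4] → 4 - 4t + 9t^2 - 4t^3 + 4t^4

4 - 4t + 9t^2 - 4t^3 + 4t^4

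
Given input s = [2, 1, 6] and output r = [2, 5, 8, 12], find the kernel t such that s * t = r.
Output length 4 = len(s) + len(t) - 1 ⇒ len(t) = 2. Solve t forward using t[k] = (r[k] - Σ_{i≥1} s[i]·t[k-i]) / s[0]: t[0] = r[0] / s[0] = 2 / 2 = 1; t[1] = (r[1] - 1×1) / s[0] = (5 - 1×1) / 2 = 2. So t = [1, 2]. Forward-check [2, 1, 6] * [1, 2]: r[0] = 2×1 = 2; r[1] = 2×2 + 1×1 = 5; r[2] = 1×2 + 6×1 = 8; r[3] = 6×2 = 12 → [2, 5, 8, 12] ✓

[1, 2]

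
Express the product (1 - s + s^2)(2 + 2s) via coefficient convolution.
Ascending coefficients: a = [1, -1, 1], b = [2, 2]. c[0] = 1×2 = 2; c[1] = 1×2 + -1×2 = 0; c[2] = -1×2 + 1×2 = 0; c[3] = 1×2 = 2. Result coefficients: [2, 0, 0, 2] → 2 + 2s^3

2 + 2s^3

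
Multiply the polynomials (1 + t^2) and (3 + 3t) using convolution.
Ascending coefficients: a = [1, 0, 1], b = [3, 3]. c[0] = 1×3 = 3; c[1] = 1×3 + 0×3 = 3; c[2] = 0×3 + 1×3 = 3; c[3] = 1×3 = 3. Result coefficients: [3, 3, 3, 3] → 3 + 3t + 3t^2 + 3t^3

3 + 3t + 3t^2 + 3t^3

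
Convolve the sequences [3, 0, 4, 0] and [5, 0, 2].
y[0] = 3×5 = 15; y[1] = 3×0 + 0×5 = 0; y[2] = 3×2 + 0×0 + 4×5 = 26; y[3] = 0×2 + 4×0 + 0×5 = 0; y[4] = 4×2 + 0×0 = 8; y[5] = 0×2 = 0

[15, 0, 26, 0, 8, 0]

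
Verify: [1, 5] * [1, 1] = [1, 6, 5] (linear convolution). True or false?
Recompute linear convolution of [1, 5] and [1, 1]: y[0] = 1×1 = 1; y[1] = 1×1 + 5×1 = 6; y[2] = 5×1 = 5 → [1, 6, 5]. Given [1, 6, 5] matches, so answer: Yes

Yes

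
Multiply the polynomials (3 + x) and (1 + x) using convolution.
Ascending coefficients: a = [3, 1], b = [1, 1]. c[0] = 3×1 = 3; c[1] = 3×1 + 1×1 = 4; c[2] = 1×1 = 1. Result coefficients: [3, 4, 1] → 3 + 4x + x^2

3 + 4x + x^2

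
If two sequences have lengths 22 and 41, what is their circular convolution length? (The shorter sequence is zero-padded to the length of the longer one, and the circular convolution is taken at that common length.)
Circular convolution (zero-padding the shorter input) has length max(m, n) = max(22, 41) = 41

41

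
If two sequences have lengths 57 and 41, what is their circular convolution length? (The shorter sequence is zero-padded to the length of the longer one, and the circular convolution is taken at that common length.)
Circular convolution (zero-padding the shorter input) has length max(m, n) = max(57, 41) = 57

57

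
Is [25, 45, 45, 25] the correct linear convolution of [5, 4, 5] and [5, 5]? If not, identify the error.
Recompute linear convolution of [5, 4, 5] and [5, 5]: y[0] = 5×5 = 25; y[1] = 5×5 + 4×5 = 45; y[2] = 4×5 + 5×5 = 45; y[3] = 5×5 = 25 → [25, 45, 45, 25]. Given [25, 45, 45, 25] matches, so answer: Yes

Yes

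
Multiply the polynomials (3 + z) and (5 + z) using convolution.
Ascending coefficients: a = [3, 1], b = [5, 1]. c[0] = 3×5 = 15; c[1] = 3×1 + 1×5 = 8; c[2] = 1×1 = 1. Result coefficients: [15, 8, 1] → 15 + 8z + z^2

15 + 8z + z^2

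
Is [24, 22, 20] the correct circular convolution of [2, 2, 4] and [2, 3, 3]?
Recompute circular convolution of [2, 2, 4] and [2, 3, 3]: y[0] = 2×2 + 2×3 + 4×3 = 22; y[1] = 2×3 + 2×2 + 4×3 = 22; y[2] = 2×3 + 2×3 + 4×2 = 20 → [22, 22, 20]. Compare to given [24, 22, 20]: they differ at index 0: given 24, correct 22, so answer: No

No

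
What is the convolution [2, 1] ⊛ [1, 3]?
y[0] = 2×1 = 2; y[1] = 2×3 + 1×1 = 7; y[2] = 1×3 = 3

[2, 7, 3]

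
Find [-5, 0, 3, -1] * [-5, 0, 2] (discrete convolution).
y[0] = -5×-5 = 25; y[1] = -5×0 + 0×-5 = 0; y[2] = -5×2 + 0×0 + 3×-5 = -25; y[3] = 0×2 + 3×0 + -1×-5 = 5; y[4] = 3×2 + -1×0 = 6; y[5] = -1×2 = -2

[25, 0, -25, 5, 6, -2]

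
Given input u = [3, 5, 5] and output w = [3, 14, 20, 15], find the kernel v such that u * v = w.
Output length 4 = len(u) + len(v) - 1 ⇒ len(v) = 2. Solve v forward using v[k] = (w[k] - Σ_{i≥1} u[i]·v[k-i]) / u[0]: v[0] = w[0] / u[0] = 3 / 3 = 1; v[1] = (w[1] - 5×1) / u[0] = (14 - 5×1) / 3 = 3. So v = [1, 3]. Forward-check [3, 5, 5] * [1, 3]: w[0] = 3×1 = 3; w[1] = 3×3 + 5×1 = 14; w[2] = 5×3 + 5×1 = 20; w[3] = 5×3 = 15 → [3, 14, 20, 15] ✓

[1, 3]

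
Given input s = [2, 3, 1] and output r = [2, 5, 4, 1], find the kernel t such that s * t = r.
Output length 4 = len(s) + len(t) - 1 ⇒ len(t) = 2. Solve t forward using t[k] = (r[k] - Σ_{i≥1} s[i]·t[k-i]) / s[0]: t[0] = r[0] / s[0] = 2 / 2 = 1; t[1] = (r[1] - 3×1) / s[0] = (5 - 3×1) / 2 = 1. So t = [1, 1]. Forward-check [2, 3, 1] * [1, 1]: r[0] = 2×1 = 2; r[1] = 2×1 + 3×1 = 5; r[2] = 3×1 + 1×1 = 4; r[3] = 1×1 = 1 → [2, 5, 4, 1] ✓

[1, 1]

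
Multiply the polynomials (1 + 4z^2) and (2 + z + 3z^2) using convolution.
Ascending coefficients: a = [1, 0, 4], b = [2, 1, 3]. c[0] = 1×2 = 2; c[1] = 1×1 + 0×2 = 1; c[2] = 1×3 + 0×1 + 4×2 = 11; c[3] = 0×3 + 4×1 = 4; c[4] = 4×3 = 12. Result coefficients: [2, 1, 11, 4, 12] → 2 + z + 11z^2 + 4z^3 + 12z^4

2 + z + 11z^2 + 4z^3 + 12z^4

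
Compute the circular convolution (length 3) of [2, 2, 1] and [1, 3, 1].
Use y[k] = Σ_j u[j]·v[(k-j) mod 3]. y[0] = 2×1 + 2×1 + 1×3 = 7; y[1] = 2×3 + 2×1 + 1×1 = 9; y[2] = 2×1 + 2×3 + 1×1 = 9. Result: [7, 9, 9]

[7, 9, 9]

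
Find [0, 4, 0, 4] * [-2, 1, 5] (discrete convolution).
y[0] = 0×-2 = 0; y[1] = 0×1 + 4×-2 = -8; y[2] = 0×5 + 4×1 + 0×-2 = 4; y[3] = 4×5 + 0×1 + 4×-2 = 12; y[4] = 0×5 + 4×1 = 4; y[5] = 4×5 = 20

[0, -8, 4, 12, 4, 20]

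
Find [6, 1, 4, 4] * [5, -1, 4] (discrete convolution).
y[0] = 6×5 = 30; y[1] = 6×-1 + 1×5 = -1; y[2] = 6×4 + 1×-1 + 4×5 = 43; y[3] = 1×4 + 4×-1 + 4×5 = 20; y[4] = 4×4 + 4×-1 = 12; y[5] = 4×4 = 16

[30, -1, 43, 20, 12, 16]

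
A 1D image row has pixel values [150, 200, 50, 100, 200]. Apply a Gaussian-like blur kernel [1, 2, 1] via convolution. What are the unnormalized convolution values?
Convolve image row [150, 200, 50, 100, 200] with kernel [1, 2, 1]: y[0] = 150×1 = 150; y[1] = 150×2 + 200×1 = 500; y[2] = 150×1 + 200×2 + 50×1 = 600; y[3] = 200×1 + 50×2 + 100×1 = 400; y[4] = 50×1 + 100×2 + 200×1 = 450; y[5] = 100×1 + 200×2 = 500; y[6] = 200×1 = 200 → [150, 500, 600, 400, 450, 500, 200]. Normalization factor = sum(kernel) = 4.

[150, 500, 600, 400, 450, 500, 200]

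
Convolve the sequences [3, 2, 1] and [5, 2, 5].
y[0] = 3×5 = 15; y[1] = 3×2 + 2×5 = 16; y[2] = 3×5 + 2×2 + 1×5 = 24; y[3] = 2×5 + 1×2 = 12; y[4] = 1×5 = 5

[15, 16, 24, 12, 5]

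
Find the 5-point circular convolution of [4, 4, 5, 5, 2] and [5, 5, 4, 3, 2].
Use y[k] = Σ_j u[j]·v[(k-j) mod 5]. y[0] = 4×5 + 4×2 + 5×3 + 5×4 + 2×5 = 73; y[1] = 4×5 + 4×5 + 5×2 + 5×3 + 2×4 = 73; y[2] = 4×4 + 4×5 + 5×5 + 5×2 + 2×3 = 77; y[3] = 4×3 + 4×4 + 5×5 + 5×5 + 2×2 = 82; y[4] = 4×2 + 4×3 + 5×4 + 5×5 + 2×5 = 75. Result: [73, 73, 77, 82, 75]

[73, 73, 77, 82, 75]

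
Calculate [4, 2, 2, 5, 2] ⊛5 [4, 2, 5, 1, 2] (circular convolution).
Use y[k] = Σ_j a[j]·b[(k-j) mod 5]. y[0] = 4×4 + 2×2 + 2×1 + 5×5 + 2×2 = 51; y[1] = 4×2 + 2×4 + 2×2 + 5×1 + 2×5 = 35; y[2] = 4×5 + 2×2 + 2×4 + 5×2 + 2×1 = 44; y[3] = 4×1 + 2×5 + 2×2 + 5×4 + 2×2 = 42; y[4] = 4×2 + 2×1 + 2×5 + 5×2 + 2×4 = 38. Result: [51, 35, 44, 42, 38]

[51, 35, 44, 42, 38]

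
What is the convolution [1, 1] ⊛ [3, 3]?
y[0] = 1×3 = 3; y[1] = 1×3 + 1×3 = 6; y[2] = 1×3 = 3

[3, 6, 3]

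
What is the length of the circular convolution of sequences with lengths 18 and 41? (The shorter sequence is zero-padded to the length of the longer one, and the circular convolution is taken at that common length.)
Circular convolution (zero-padding the shorter input) has length max(m, n) = max(18, 41) = 41

41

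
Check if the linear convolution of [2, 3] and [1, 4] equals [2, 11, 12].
Recompute linear convolution of [2, 3] and [1, 4]: y[0] = 2×1 = 2; y[1] = 2×4 + 3×1 = 11; y[2] = 3×4 = 12 → [2, 11, 12]. Given [2, 11, 12] matches, so answer: Yes

Yes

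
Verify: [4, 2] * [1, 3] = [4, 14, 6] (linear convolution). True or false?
Recompute linear convolution of [4, 2] and [1, 3]: y[0] = 4×1 = 4; y[1] = 4×3 + 2×1 = 14; y[2] = 2×3 = 6 → [4, 14, 6]. Given [4, 14, 6] matches, so answer: Yes

Yes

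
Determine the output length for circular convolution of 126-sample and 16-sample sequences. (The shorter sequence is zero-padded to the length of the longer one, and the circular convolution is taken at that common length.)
Circular convolution (zero-padding the shorter input) has length max(m, n) = max(126, 16) = 126

126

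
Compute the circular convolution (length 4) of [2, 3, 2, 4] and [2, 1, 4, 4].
Use y[k] = Σ_j s[j]·t[(k-j) mod 4]. y[0] = 2×2 + 3×4 + 2×4 + 4×1 = 28; y[1] = 2×1 + 3×2 + 2×4 + 4×4 = 32; y[2] = 2×4 + 3×1 + 2×2 + 4×4 = 31; y[3] = 2×4 + 3×4 + 2×1 + 4×2 = 30. Result: [28, 32, 31, 30]

[28, 32, 31, 30]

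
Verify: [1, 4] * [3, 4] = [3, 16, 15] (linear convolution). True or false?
Recompute linear convolution of [1, 4] and [3, 4]: y[0] = 1×3 = 3; y[1] = 1×4 + 4×3 = 16; y[2] = 4×4 = 16 → [3, 16, 16]. Compare to given [3, 16, 15]: they differ at index 2: given 15, correct 16, so answer: No

No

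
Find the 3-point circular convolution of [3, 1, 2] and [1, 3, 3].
Use y[k] = Σ_j u[j]·v[(k-j) mod 3]. y[0] = 3×1 + 1×3 + 2×3 = 12; y[1] = 3×3 + 1×1 + 2×3 = 16; y[2] = 3×3 + 1×3 + 2×1 = 14. Result: [12, 16, 14]

[12, 16, 14]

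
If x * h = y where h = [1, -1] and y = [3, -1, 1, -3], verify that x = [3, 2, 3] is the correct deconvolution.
Forward-compute [3, 2, 3] * [1, -1]: y[0] = 3×1 = 3; y[1] = 3×-1 + 2×1 = -1; y[2] = 2×-1 + 3×1 = 1; y[3] = 3×-1 = -3 → [3, -1, 1, -3]. Matches given y = [3, -1, 1, -3], so verified.

Verified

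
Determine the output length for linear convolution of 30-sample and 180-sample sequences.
Linear/full convolution length: m + n - 1 = 30 + 180 - 1 = 209

209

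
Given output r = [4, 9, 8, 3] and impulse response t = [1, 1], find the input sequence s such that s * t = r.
Deconvolve r=[4, 9, 8, 3] by t=[1, 1]. Since t[0]=1, solve forward: s[0] = r[0] / 1 = 4; s[1] = (r[1] - 4×1) / 1 = 5; s[2] = (r[2] - 5×1) / 1 = 3. So s = [4, 5, 3]. Check by forward convolution: r[0] = 4×1 = 4; r[1] = 4×1 + 5×1 = 9; r[2] = 5×1 + 3×1 = 8; r[3] = 3×1 = 3

[4, 5, 3]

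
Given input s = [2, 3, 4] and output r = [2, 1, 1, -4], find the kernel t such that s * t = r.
Output length 4 = len(s) + len(t) - 1 ⇒ len(t) = 2. Solve t forward using t[k] = (r[k] - Σ_{i≥1} s[i]·t[k-i]) / s[0]: t[0] = r[0] / s[0] = 2 / 2 = 1; t[1] = (r[1] - 3×1) / s[0] = (1 - 3×1) / 2 = -1. So t = [1, -1]. Forward-check [2, 3, 4] * [1, -1]: r[0] = 2×1 = 2; r[1] = 2×-1 + 3×1 = 1; r[2] = 3×-1 + 4×1 = 1; r[3] = 4×-1 = -4 → [2, 1, 1, -4] ✓

[1, -1]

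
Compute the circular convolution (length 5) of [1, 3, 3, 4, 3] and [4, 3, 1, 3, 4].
Use y[k] = Σ_j x[j]·h[(k-j) mod 5]. y[0] = 1×4 + 3×4 + 3×3 + 4×1 + 3×3 = 38; y[1] = 1×3 + 3×4 + 3×4 + 4×3 + 3×1 = 42; y[2] = 1×1 + 3×3 + 3×4 + 4×4 + 3×3 = 47; y[3] = 1×3 + 3×1 + 3×3 + 4×4 + 3×4 = 43; y[4] = 1×4 + 3×3 + 3×1 + 4×3 + 3×4 = 40. Result: [38, 42, 47, 43, 40]

[38, 42, 47, 43, 40]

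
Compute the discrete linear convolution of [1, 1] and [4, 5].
y[0] = 1×4 = 4; y[1] = 1×5 + 1×4 = 9; y[2] = 1×5 = 5

[4, 9, 5]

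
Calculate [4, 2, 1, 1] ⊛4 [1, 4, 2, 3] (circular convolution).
Use y[k] = Σ_j f[j]·g[(k-j) mod 4]. y[0] = 4×1 + 2×3 + 1×2 + 1×4 = 16; y[1] = 4×4 + 2×1 + 1×3 + 1×2 = 23; y[2] = 4×2 + 2×4 + 1×1 + 1×3 = 20; y[3] = 4×3 + 2×2 + 1×4 + 1×1 = 21. Result: [16, 23, 20, 21]

[16, 23, 20, 21]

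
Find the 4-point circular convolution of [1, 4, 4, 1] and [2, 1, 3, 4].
Use y[k] = Σ_j u[j]·v[(k-j) mod 4]. y[0] = 1×2 + 4×4 + 4×3 + 1×1 = 31; y[1] = 1×1 + 4×2 + 4×4 + 1×3 = 28; y[2] = 1×3 + 4×1 + 4×2 + 1×4 = 19; y[3] = 1×4 + 4×3 + 4×1 + 1×2 = 22. Result: [31, 28, 19, 22]

[31, 28, 19, 22]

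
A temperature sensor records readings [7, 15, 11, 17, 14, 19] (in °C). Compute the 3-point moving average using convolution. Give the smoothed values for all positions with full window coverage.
3-point moving average kernel = [1, 1, 1]. Apply in 'valid' mode (full window coverage): avg[0] = (7 + 15 + 11) / 3 = 11.0; avg[1] = (15 + 11 + 17) / 3 = 14.33; avg[2] = (11 + 17 + 14) / 3 = 14.0; avg[3] = (17 + 14 + 19) / 3 = 16.67. Smoothed values: [11.0, 14.33, 14.0, 16.67]

[11.0, 14.33, 14.0, 16.67]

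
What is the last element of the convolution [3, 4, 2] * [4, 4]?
Use y[k] = Σ_i a[i]·b[k-i] at k=3. y[3] = 2×4 = 8

8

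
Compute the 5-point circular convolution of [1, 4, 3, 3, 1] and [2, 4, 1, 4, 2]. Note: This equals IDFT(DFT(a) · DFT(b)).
Either evaluate y[k] = Σ_j a[j]·b[(k-j) mod 5] directly, or use IDFT(DFT(a) · DFT(b)). y[0] = 1×2 + 4×2 + 3×4 + 3×1 + 1×4 = 29; y[1] = 1×4 + 4×2 + 3×2 + 3×4 + 1×1 = 31; y[2] = 1×1 + 4×4 + 3×2 + 3×2 + 1×4 = 33; y[3] = 1×4 + 4×1 + 3×4 + 3×2 + 1×2 = 28; y[4] = 1×2 + 4×4 + 3×1 + 3×4 + 1×2 = 35. Result: [29, 31, 33, 28, 35]

[29, 31, 33, 28, 35]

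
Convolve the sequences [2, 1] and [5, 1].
y[0] = 2×5 = 10; y[1] = 2×1 + 1×5 = 7; y[2] = 1×1 = 1

[10, 7, 1]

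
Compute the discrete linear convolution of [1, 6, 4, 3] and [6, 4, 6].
y[0] = 1×6 = 6; y[1] = 1×4 + 6×6 = 40; y[2] = 1×6 + 6×4 + 4×6 = 54; y[3] = 6×6 + 4×4 + 3×6 = 70; y[4] = 4×6 + 3×4 = 36; y[5] = 3×6 = 18

[6, 40, 54, 70, 36, 18]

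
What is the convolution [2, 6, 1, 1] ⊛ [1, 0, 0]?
y[0] = 2×1 = 2; y[1] = 2×0 + 6×1 = 6; y[2] = 2×0 + 6×0 + 1×1 = 1; y[3] = 6×0 + 1×0 + 1×1 = 1; y[4] = 1×0 + 1×0 = 0; y[5] = 1×0 = 0

[2, 6, 1, 1, 0, 0]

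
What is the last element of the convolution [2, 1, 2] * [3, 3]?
Use y[k] = Σ_i a[i]·b[k-i] at k=3. y[3] = 2×3 = 6

6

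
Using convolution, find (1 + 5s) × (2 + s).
Ascending coefficients: a = [1, 5], b = [2, 1]. c[0] = 1×2 = 2; c[1] = 1×1 + 5×2 = 11; c[2] = 5×1 = 5. Result coefficients: [2, 11, 5] → 2 + 11s + 5s^2

2 + 11s + 5s^2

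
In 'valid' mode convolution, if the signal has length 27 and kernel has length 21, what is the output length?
'Valid' mode counts only positions where the kernel fully overlaps the signal: m - n + 1 = 27 - 21 + 1 = 7

7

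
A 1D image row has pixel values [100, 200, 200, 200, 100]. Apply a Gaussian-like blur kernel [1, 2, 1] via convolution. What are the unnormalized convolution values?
Convolve image row [100, 200, 200, 200, 100] with kernel [1, 2, 1]: y[0] = 100×1 = 100; y[1] = 100×2 + 200×1 = 400; y[2] = 100×1 + 200×2 + 200×1 = 700; y[3] = 200×1 + 200×2 + 200×1 = 800; y[4] = 200×1 + 200×2 + 100×1 = 700; y[5] = 200×1 + 100×2 = 400; y[6] = 100×1 = 100 → [100, 400, 700, 800, 700, 400, 100]. Normalization factor = sum(kernel) = 4.

[100, 400, 700, 800, 700, 400, 100]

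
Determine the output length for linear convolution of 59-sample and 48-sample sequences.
Linear/full convolution length: m + n - 1 = 59 + 48 - 1 = 106

106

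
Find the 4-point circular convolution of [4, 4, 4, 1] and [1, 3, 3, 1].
Use y[k] = Σ_j s[j]·t[(k-j) mod 4]. y[0] = 4×1 + 4×1 + 4×3 + 1×3 = 23; y[1] = 4×3 + 4×1 + 4×1 + 1×3 = 23; y[2] = 4×3 + 4×3 + 4×1 + 1×1 = 29; y[3] = 4×1 + 4×3 + 4×3 + 1×1 = 29. Result: [23, 23, 29, 29]

[23, 23, 29, 29]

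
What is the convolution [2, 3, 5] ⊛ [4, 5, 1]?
y[0] = 2×4 = 8; y[1] = 2×5 + 3×4 = 22; y[2] = 2×1 + 3×5 + 5×4 = 37; y[3] = 3×1 + 5×5 = 28; y[4] = 5×1 = 5

[8, 22, 37, 28, 5]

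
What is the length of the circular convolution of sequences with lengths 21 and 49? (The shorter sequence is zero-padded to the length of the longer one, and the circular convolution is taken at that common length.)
Circular convolution (zero-padding the shorter input) has length max(m, n) = max(21, 49) = 49

49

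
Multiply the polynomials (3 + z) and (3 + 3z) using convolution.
Ascending coefficients: a = [3, 1], b = [3, 3]. c[0] = 3×3 = 9; c[1] = 3×3 + 1×3 = 12; c[2] = 1×3 = 3. Result coefficients: [9, 12, 3] → 9 + 12z + 3z^2

9 + 12z + 3z^2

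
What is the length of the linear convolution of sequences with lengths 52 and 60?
Linear/full convolution length: m + n - 1 = 52 + 60 - 1 = 111

111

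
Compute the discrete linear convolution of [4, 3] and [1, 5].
y[0] = 4×1 = 4; y[1] = 4×5 + 3×1 = 23; y[2] = 3×5 = 15

[4, 23, 15]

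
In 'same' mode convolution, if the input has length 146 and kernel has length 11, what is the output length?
'Same' mode returns an output with the same length as the input: 146

146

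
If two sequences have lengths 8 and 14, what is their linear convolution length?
Linear/full convolution length: m + n - 1 = 8 + 14 - 1 = 21

21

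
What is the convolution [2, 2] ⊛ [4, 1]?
y[0] = 2×4 = 8; y[1] = 2×1 + 2×4 = 10; y[2] = 2×1 = 2

[8, 10, 2]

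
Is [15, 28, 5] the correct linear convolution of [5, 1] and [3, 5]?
Recompute linear convolution of [5, 1] and [3, 5]: y[0] = 5×3 = 15; y[1] = 5×5 + 1×3 = 28; y[2] = 1×5 = 5 → [15, 28, 5]. Given [15, 28, 5] matches, so answer: Yes

Yes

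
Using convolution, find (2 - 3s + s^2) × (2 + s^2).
Ascending coefficients: a = [2, -3, 1], b = [2, 0, 1]. c[0] = 2×2 = 4; c[1] = 2×0 + -3×2 = -6; c[2] = 2×1 + -3×0 + 1×2 = 4; c[3] = -3×1 + 1×0 = -3; c[4] = 1×1 = 1. Result coefficients: [4, -6, 4, -3, 1] → 4 - 6s + 4s^2 - 3s^3 + s^4

4 - 6s + 4s^2 - 3s^3 + s^4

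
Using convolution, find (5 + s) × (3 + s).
Ascending coefficients: a = [5, 1], b = [3, 1]. c[0] = 5×3 = 15; c[1] = 5×1 + 1×3 = 8; c[2] = 1×1 = 1. Result coefficients: [15, 8, 1] → 15 + 8s + s^2

15 + 8s + s^2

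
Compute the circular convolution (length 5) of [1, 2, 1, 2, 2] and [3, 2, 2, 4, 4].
Use y[k] = Σ_j a[j]·b[(k-j) mod 5]. y[0] = 1×3 + 2×4 + 1×4 + 2×2 + 2×2 = 23; y[1] = 1×2 + 2×3 + 1×4 + 2×4 + 2×2 = 24; y[2] = 1×2 + 2×2 + 1×3 + 2×4 + 2×4 = 25; y[3] = 1×4 + 2×2 + 1×2 + 2×3 + 2×4 = 24; y[4] = 1×4 + 2×4 + 1×2 + 2×2 + 2×3 = 24. Result: [23, 24, 25, 24, 24]

[23, 24, 25, 24, 24]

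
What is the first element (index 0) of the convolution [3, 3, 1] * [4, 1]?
Use y[k] = Σ_i a[i]·b[k-i] at k=0. y[0] = 3×4 = 12

12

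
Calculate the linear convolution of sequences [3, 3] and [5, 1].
y[0] = 3×5 = 15; y[1] = 3×1 + 3×5 = 18; y[2] = 3×1 = 3

[15, 18, 3]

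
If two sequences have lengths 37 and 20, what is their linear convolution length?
Linear/full convolution length: m + n - 1 = 37 + 20 - 1 = 56

56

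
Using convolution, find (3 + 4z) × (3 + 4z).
Ascending coefficients: a = [3, 4], b = [3, 4]. c[0] = 3×3 = 9; c[1] = 3×4 + 4×3 = 24; c[2] = 4×4 = 16. Result coefficients: [9, 24, 16] → 9 + 24z + 16z^2

9 + 24z + 16z^2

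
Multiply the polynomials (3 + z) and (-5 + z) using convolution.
Ascending coefficients: a = [3, 1], b = [-5, 1]. c[0] = 3×-5 = -15; c[1] = 3×1 + 1×-5 = -2; c[2] = 1×1 = 1. Result coefficients: [-15, -2, 1] → -15 - 2z + z^2

-15 - 2z + z^2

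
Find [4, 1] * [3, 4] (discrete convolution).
y[0] = 4×3 = 12; y[1] = 4×4 + 1×3 = 19; y[2] = 1×4 = 4

[12, 19, 4]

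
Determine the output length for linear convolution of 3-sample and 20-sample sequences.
Linear/full convolution length: m + n - 1 = 3 + 20 - 1 = 22

22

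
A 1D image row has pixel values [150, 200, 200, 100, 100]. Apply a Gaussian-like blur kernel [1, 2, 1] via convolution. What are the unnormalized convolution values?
Convolve image row [150, 200, 200, 100, 100] with kernel [1, 2, 1]: y[0] = 150×1 = 150; y[1] = 150×2 + 200×1 = 500; y[2] = 150×1 + 200×2 + 200×1 = 750; y[3] = 200×1 + 200×2 + 100×1 = 700; y[4] = 200×1 + 100×2 + 100×1 = 500; y[5] = 100×1 + 100×2 = 300; y[6] = 100×1 = 100 → [150, 500, 750, 700, 500, 300, 100]. Normalization factor = sum(kernel) = 4.

[150, 500, 750, 700, 500, 300, 100]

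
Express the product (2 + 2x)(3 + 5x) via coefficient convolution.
Ascending coefficients: a = [2, 2], b = [3, 5]. c[0] = 2×3 = 6; c[1] = 2×5 + 2×3 = 16; c[2] = 2×5 = 10. Result coefficients: [6, 16, 10] → 6 + 16x + 10x^2

6 + 16x + 10x^2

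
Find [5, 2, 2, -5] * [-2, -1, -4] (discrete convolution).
y[0] = 5×-2 = -10; y[1] = 5×-1 + 2×-2 = -9; y[2] = 5×-4 + 2×-1 + 2×-2 = -26; y[3] = 2×-4 + 2×-1 + -5×-2 = 0; y[4] = 2×-4 + -5×-1 = -3; y[5] = -5×-4 = 20

[-10, -9, -26, 0, -3, 20]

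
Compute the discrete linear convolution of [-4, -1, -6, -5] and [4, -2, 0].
y[0] = -4×4 = -16; y[1] = -4×-2 + -1×4 = 4; y[2] = -4×0 + -1×-2 + -6×4 = -22; y[3] = -1×0 + -6×-2 + -5×4 = -8; y[4] = -6×0 + -5×-2 = 10; y[5] = -5×0 = 0

[-16, 4, -22, -8, 10, 0]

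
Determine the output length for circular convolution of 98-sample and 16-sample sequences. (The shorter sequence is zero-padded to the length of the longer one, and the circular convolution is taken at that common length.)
Circular convolution (zero-padding the shorter input) has length max(m, n) = max(98, 16) = 98

98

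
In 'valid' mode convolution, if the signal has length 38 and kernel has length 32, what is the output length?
'Valid' mode counts only positions where the kernel fully overlaps the signal: m - n + 1 = 38 - 32 + 1 = 7

7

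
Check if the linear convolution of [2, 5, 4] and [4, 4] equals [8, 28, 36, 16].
Recompute linear convolution of [2, 5, 4] and [4, 4]: y[0] = 2×4 = 8; y[1] = 2×4 + 5×4 = 28; y[2] = 5×4 + 4×4 = 36; y[3] = 4×4 = 16 → [8, 28, 36, 16]. Given [8, 28, 36, 16] matches, so answer: Yes

Yes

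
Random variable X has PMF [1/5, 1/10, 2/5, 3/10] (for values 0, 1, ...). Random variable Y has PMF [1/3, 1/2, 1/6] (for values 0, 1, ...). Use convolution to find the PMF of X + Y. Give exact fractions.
P(X+Y=k) = Σ_i P(X=i)·P(Y=k-i) — a convolution of [1/5, 1/10, 2/5, 3/10] and [1/3, 1/2, 1/6]. P(X+Y=0) = (1/5)×(1/3) = 1/15; P(X+Y=1) = (1/5)×(1/2) + (1/10)×(1/3) = 1/10 + 1/30 = 2/15; P(X+Y=2) = (1/5)×(1/6) + (1/10)×(1/2) + (2/5)×(1/3) = 1/30 + 1/20 + 2/15 = 13/60; P(X+Y=3) = (1/10)×(1/6) + (2/5)×(1/2) + (3/10)×(1/3) = 1/60 + 1/5 + 1/10 = 19/60; P(X+Y=4) = (2/5)×(1/6) + (3/10)×(1/2) = 1/15 + 3/20 = 13/60; P(X+Y=5) = (3/10)×(1/6) = 1/20. PMF: [1/15, 2/15, 13/60, 19/60, 13/60, 1/20] (sums to 1 ✓)

[1/15, 2/15, 13/60, 19/60, 13/60, 1/20]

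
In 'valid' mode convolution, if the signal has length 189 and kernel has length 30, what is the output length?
'Valid' mode counts only positions where the kernel fully overlaps the signal: m - n + 1 = 189 - 30 + 1 = 160

160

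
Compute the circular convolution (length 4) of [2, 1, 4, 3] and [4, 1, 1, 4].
Use y[k] = Σ_j a[j]·b[(k-j) mod 4]. y[0] = 2×4 + 1×4 + 4×1 + 3×1 = 19; y[1] = 2×1 + 1×4 + 4×4 + 3×1 = 25; y[2] = 2×1 + 1×1 + 4×4 + 3×4 = 31; y[3] = 2×4 + 1×1 + 4×1 + 3×4 = 25. Result: [19, 25, 31, 25]

[19, 25, 31, 25]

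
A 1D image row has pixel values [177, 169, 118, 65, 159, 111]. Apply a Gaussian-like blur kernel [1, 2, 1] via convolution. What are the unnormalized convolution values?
Convolve image row [177, 169, 118, 65, 159, 111] with kernel [1, 2, 1]: y[0] = 177×1 = 177; y[1] = 177×2 + 169×1 = 523; y[2] = 177×1 + 169×2 + 118×1 = 633; y[3] = 169×1 + 118×2 + 65×1 = 470; y[4] = 118×1 + 65×2 + 159×1 = 407; y[5] = 65×1 + 159×2 + 111×1 = 494; y[6] = 159×1 + 111×2 = 381; y[7] = 111×1 = 111 → [177, 523, 633, 470, 407, 494, 381, 111]. Normalization factor = sum(kernel) = 4.

[177, 523, 633, 470, 407, 494, 381, 111]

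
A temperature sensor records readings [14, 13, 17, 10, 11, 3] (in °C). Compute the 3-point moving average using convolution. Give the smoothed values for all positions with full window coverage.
3-point moving average kernel = [1, 1, 1]. Apply in 'valid' mode (full window coverage): avg[0] = (14 + 13 + 17) / 3 = 14.67; avg[1] = (13 + 17 + 10) / 3 = 13.33; avg[2] = (17 + 10 + 11) / 3 = 12.67; avg[3] = (10 + 11 + 3) / 3 = 8.0. Smoothed values: [14.67, 13.33, 12.67, 8.0]

[14.67, 13.33, 12.67, 8.0]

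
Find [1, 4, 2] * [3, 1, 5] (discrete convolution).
y[0] = 1×3 = 3; y[1] = 1×1 + 4×3 = 13; y[2] = 1×5 + 4×1 + 2×3 = 15; y[3] = 4×5 + 2×1 = 22; y[4] = 2×5 = 10

[3, 13, 15, 22, 10]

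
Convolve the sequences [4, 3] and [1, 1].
y[0] = 4×1 = 4; y[1] = 4×1 + 3×1 = 7; y[2] = 3×1 = 3

[4, 7, 3]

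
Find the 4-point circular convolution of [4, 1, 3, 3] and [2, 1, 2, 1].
Use y[k] = Σ_j a[j]·b[(k-j) mod 4]. y[0] = 4×2 + 1×1 + 3×2 + 3×1 = 18; y[1] = 4×1 + 1×2 + 3×1 + 3×2 = 15; y[2] = 4×2 + 1×1 + 3×2 + 3×1 = 18; y[3] = 4×1 + 1×2 + 3×1 + 3×2 = 15. Result: [18, 15, 18, 15]

[18, 15, 18, 15]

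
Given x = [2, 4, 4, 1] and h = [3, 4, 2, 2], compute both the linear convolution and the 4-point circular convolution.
Linear: y_lin[0] = 2×3 = 6; y_lin[1] = 2×4 + 4×3 = 20; y_lin[2] = 2×2 + 4×4 + 4×3 = 32; y_lin[3] = 2×2 + 4×2 + 4×4 + 1×3 = 31; y_lin[4] = 4×2 + 4×2 + 1×4 = 20; y_lin[5] = 4×2 + 1×2 = 10; y_lin[6] = 1×2 = 2 → [6, 20, 32, 31, 20, 10, 2]. Circular (length 4): y[0] = 2×3 + 4×2 + 4×2 + 1×4 = 26; y[1] = 2×4 + 4×3 + 4×2 + 1×2 = 30; y[2] = 2×2 + 4×4 + 4×3 + 1×2 = 34; y[3] = 2×2 + 4×2 + 4×4 + 1×3 = 31 → [26, 30, 34, 31]

Linear: [6, 20, 32, 31, 20, 10, 2], Circular: [26, 30, 34, 31]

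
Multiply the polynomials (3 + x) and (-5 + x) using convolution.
Ascending coefficients: a = [3, 1], b = [-5, 1]. c[0] = 3×-5 = -15; c[1] = 3×1 + 1×-5 = -2; c[2] = 1×1 = 1. Result coefficients: [-15, -2, 1] → -15 - 2x + x^2

-15 - 2x + x^2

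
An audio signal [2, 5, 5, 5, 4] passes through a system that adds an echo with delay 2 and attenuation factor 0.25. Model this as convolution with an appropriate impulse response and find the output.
Direct-path + delayed-attenuated-path model → impulse response h = [1, 0, 0.25] (1 at lag 0, 0.25 at lag 2). Output y[n] = x[n] + 0.25·x[n - 2] (with x[n] = 0 outside 0..4): y[0] = 2 + 0.25×0 = 2; y[1] = 5 + 0.25×0 = 5; y[2] = 5 + 0.25×2 = 5.5; y[3] = 5 + 0.25×5 = 6.25; y[4] = 4 + 0.25×5 = 5.25; y[5] = 0 + 0.25×5 = 1.25; y[6] = 0 + 0.25×4 = 1.0. So y = [2, 5, 5.5, 6.25, 5.25, 1.25, 1.0]

[2, 5, 5.5, 6.25, 5.25, 1.25, 1.0]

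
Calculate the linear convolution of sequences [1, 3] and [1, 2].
y[0] = 1×1 = 1; y[1] = 1×2 + 3×1 = 5; y[2] = 3×2 = 6

[1, 5, 6]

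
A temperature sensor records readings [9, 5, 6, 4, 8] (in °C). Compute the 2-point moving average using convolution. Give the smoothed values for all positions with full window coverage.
2-point moving average kernel = [1, 1]. Apply in 'valid' mode (full window coverage): avg[0] = (9 + 5) / 2 = 7.0; avg[1] = (5 + 6) / 2 = 5.5; avg[2] = (6 + 4) / 2 = 5.0; avg[3] = (4 + 8) / 2 = 6.0. Smoothed values: [7.0, 5.5, 5.0, 6.0]

[7.0, 5.5, 5.0, 6.0]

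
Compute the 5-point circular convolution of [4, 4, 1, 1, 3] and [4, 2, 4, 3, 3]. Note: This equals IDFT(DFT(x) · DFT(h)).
Either evaluate y[k] = Σ_j x[j]·h[(k-j) mod 5] directly, or use IDFT(DFT(x) · DFT(h)). y[0] = 4×4 + 4×3 + 1×3 + 1×4 + 3×2 = 41; y[1] = 4×2 + 4×4 + 1×3 + 1×3 + 3×4 = 42; y[2] = 4×4 + 4×2 + 1×4 + 1×3 + 3×3 = 40; y[3] = 4×3 + 4×4 + 1×2 + 1×4 + 3×3 = 43; y[4] = 4×3 + 4×3 + 1×4 + 1×2 + 3×4 = 42. Result: [41, 42, 40, 43, 42]

[41, 42, 40, 43, 42]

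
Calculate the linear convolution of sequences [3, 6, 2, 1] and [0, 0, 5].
y[0] = 3×0 = 0; y[1] = 3×0 + 6×0 = 0; y[2] = 3×5 + 6×0 + 2×0 = 15; y[3] = 6×5 + 2×0 + 1×0 = 30; y[4] = 2×5 + 1×0 = 10; y[5] = 1×5 = 5

[0, 0, 15, 30, 10, 5]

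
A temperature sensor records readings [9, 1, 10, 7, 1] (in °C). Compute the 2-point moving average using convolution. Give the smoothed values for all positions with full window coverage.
2-point moving average kernel = [1, 1]. Apply in 'valid' mode (full window coverage): avg[0] = (9 + 1) / 2 = 5.0; avg[1] = (1 + 10) / 2 = 5.5; avg[2] = (10 + 7) / 2 = 8.5; avg[3] = (7 + 1) / 2 = 4.0. Smoothed values: [5.0, 5.5, 8.5, 4.0]

[5.0, 5.5, 8.5, 4.0]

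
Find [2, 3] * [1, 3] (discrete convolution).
y[0] = 2×1 = 2; y[1] = 2×3 + 3×1 = 9; y[2] = 3×3 = 9

[2, 9, 9]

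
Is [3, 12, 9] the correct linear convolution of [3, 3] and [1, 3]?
Recompute linear convolution of [3, 3] and [1, 3]: y[0] = 3×1 = 3; y[1] = 3×3 + 3×1 = 12; y[2] = 3×3 = 9 → [3, 12, 9]. Given [3, 12, 9] matches, so answer: Yes

Yes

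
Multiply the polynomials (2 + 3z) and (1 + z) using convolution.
Ascending coefficients: a = [2, 3], b = [1, 1]. c[0] = 2×1 = 2; c[1] = 2×1 + 3×1 = 5; c[2] = 3×1 = 3. Result coefficients: [2, 5, 3] → 2 + 5z + 3z^2

2 + 5z + 3z^2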